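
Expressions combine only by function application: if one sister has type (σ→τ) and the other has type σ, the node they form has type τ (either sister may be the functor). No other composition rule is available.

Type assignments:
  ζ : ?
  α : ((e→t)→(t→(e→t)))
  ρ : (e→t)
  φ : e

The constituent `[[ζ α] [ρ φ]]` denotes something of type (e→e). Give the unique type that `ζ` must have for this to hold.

(((e→t)→(t→(e→t)))→(t→(e→e)))

[[ζ α] [ρ φ]] is required to be (e→e). [ρ φ] : t cannot yield (e→e) as functor, so [ζ α] : (t→(e→e)).
[ζ α] is required to be (t→(e→e)). α : ((e→t)→(t→(e→t))) cannot yield (t→(e→e)) as functor, so ζ : (((e→t)→(t→(e→t)))→(t→(e→e))).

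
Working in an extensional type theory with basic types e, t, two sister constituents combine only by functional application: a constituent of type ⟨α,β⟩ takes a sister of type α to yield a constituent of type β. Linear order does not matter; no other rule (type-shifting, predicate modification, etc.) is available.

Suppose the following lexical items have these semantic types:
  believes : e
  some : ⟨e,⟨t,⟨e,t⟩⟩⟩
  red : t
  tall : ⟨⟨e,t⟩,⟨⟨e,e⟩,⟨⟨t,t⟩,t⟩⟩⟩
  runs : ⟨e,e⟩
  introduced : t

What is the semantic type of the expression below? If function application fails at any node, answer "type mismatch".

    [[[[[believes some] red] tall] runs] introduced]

type mismatch

[believes some] — some of type ⟨e,⟨t,⟨e,t⟩⟩⟩ combines with believes of type e: type ⟨t,⟨e,t⟩⟩.
[[believes some] red] — [believes some] of type ⟨t,⟨e,t⟩⟩ combines with red of type t: type ⟨e,t⟩.
[[[believes some] red] tall] — tall of type ⟨⟨e,t⟩,⟨⟨e,e⟩,⟨⟨t,t⟩,t⟩⟩⟩ combines with [[believes some] red] of type ⟨e,t⟩: type ⟨⟨e,e⟩,⟨⟨t,t⟩,t⟩⟩.
[[[[believes some] red] tall] runs] — [[[believes some] red] tall] of type ⟨⟨e,e⟩,⟨⟨t,t⟩,t⟩⟩ combines with runs of type ⟨e,e⟩: type ⟨⟨t,t⟩,t⟩.
At [[[[[believes some] red] tall] runs] introduced]: neither ⟨⟨t,t⟩,t⟩ nor t can take the other as argument; the node is ill-typed.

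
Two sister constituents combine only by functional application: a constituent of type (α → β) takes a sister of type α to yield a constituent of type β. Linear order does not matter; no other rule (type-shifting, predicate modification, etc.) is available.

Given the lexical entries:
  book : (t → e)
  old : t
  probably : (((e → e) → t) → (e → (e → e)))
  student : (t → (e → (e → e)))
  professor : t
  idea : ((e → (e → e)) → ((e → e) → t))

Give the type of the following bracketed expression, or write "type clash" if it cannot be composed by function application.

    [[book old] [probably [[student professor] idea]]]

(e → e)

[book old]: book is (t → e), old is t; result e.
[student professor]: student is (t → (e → (e → e))), professor is t; result (e → (e → e)).
[[student professor] idea]: idea is ((e → (e → e)) → ((e → e) → t)), [student professor] is (e → (e → e)); result ((e → e) → t).
[probably [[student professor] idea]]: probably is (((e → e) → t) → (e → (e → e))), [[student professor] idea] is ((e → e) → t); result (e → (e → e)).
[[book old] [probably [[student professor] idea]]]: [probably [[student professor] idea]] is (e → (e → e)), [book old] is e; result (e → e).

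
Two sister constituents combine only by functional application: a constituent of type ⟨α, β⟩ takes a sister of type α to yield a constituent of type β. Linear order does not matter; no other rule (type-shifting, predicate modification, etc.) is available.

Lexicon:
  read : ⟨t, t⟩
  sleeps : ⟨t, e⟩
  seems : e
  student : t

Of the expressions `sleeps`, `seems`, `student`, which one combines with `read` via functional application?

sleeps : ⟨t, e⟩ — no; read wants t, and sleeps wants t.
seems : e — no; read wants t, and seems wants nothing (atomic).
student — combines: read : ⟨t, t⟩ takes student : t as argument, giving t.

student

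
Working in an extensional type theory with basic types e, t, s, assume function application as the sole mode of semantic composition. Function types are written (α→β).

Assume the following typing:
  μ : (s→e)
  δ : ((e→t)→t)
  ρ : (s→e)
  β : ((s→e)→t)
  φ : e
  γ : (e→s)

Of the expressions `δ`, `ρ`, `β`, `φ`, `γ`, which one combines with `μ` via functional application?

β

δ : ((e→t)→t) — does not combine with μ.
ρ : (s→e) — does not combine with μ.
β — combines: β : ((s→e)→t) takes μ : (s→e) as argument, giving t.
φ : e — does not combine with μ.
γ : (e→s) — does not combine with μ.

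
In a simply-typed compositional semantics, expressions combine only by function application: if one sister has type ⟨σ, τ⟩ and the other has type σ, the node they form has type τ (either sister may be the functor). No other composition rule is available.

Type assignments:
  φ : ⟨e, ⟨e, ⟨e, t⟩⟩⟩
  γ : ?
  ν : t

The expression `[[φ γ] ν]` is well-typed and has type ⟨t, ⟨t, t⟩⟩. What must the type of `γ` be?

For [[φ γ] ν] to have type ⟨t, ⟨t, t⟩⟩ with ν of type t, [φ γ] must be the function: [φ γ] : ⟨t, ⟨t, ⟨t, t⟩⟩⟩.
For [φ γ] to have type ⟨t, ⟨t, ⟨t, t⟩⟩⟩ with φ of type ⟨e, ⟨e, ⟨e, t⟩⟩⟩, γ must be the function: γ : ⟨⟨e, ⟨e, ⟨e, t⟩⟩⟩, ⟨t, ⟨t, ⟨t, t⟩⟩⟩⟩.

⟨⟨e, ⟨e, ⟨e, t⟩⟩⟩, ⟨t, ⟨t, ⟨t, t⟩⟩⟩⟩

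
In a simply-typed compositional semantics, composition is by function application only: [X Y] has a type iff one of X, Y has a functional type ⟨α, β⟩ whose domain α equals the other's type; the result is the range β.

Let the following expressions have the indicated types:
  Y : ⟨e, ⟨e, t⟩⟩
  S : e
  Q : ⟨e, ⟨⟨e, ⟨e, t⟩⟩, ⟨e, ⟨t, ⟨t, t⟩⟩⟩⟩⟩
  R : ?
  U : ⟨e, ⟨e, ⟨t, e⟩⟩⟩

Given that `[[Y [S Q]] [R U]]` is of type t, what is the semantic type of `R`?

⟨⟨e, ⟨e, ⟨t, e⟩⟩⟩, ⟨⟨e, ⟨t, ⟨t, t⟩⟩⟩, t⟩⟩

At [[Y [S Q]] [R U]] (required: t): [Y [S Q]] is ⟨e, ⟨t, ⟨t, t⟩⟩⟩, which is not a function with range t; hence [R U] is the functor — type ⟨⟨e, ⟨t, ⟨t, t⟩⟩⟩, t⟩.
At [R U] (required: ⟨⟨e, ⟨t, ⟨t, t⟩⟩⟩, t⟩): U is ⟨e, ⟨e, ⟨t, e⟩⟩⟩, which is not a function with range ⟨⟨e, ⟨t, ⟨t, t⟩⟩⟩, t⟩; hence R is the functor — type ⟨⟨e, ⟨e, ⟨t, e⟩⟩⟩, ⟨⟨e, ⟨t, ⟨t, t⟩⟩⟩, t⟩⟩.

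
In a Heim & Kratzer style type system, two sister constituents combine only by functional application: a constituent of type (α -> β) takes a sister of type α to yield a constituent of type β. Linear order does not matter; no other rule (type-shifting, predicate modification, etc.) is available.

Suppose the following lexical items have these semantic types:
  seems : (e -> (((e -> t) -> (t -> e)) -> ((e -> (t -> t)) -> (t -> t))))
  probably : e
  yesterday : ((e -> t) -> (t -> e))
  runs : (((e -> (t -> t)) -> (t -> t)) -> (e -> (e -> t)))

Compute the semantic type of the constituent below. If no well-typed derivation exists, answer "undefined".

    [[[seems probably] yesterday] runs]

[seems probably]: (e -> (((e -> t) -> (t -> e)) -> ((e -> (t -> t)) -> (t -> t)))) applied to e yields (((e -> t) -> (t -> e)) -> ((e -> (t -> t)) -> (t -> t))).
[[seems probably] yesterday]: (((e -> t) -> (t -> e)) -> ((e -> (t -> t)) -> (t -> t))) applied to ((e -> t) -> (t -> e)) yields ((e -> (t -> t)) -> (t -> t)).
[[[seems probably] yesterday] runs]: (((e -> (t -> t)) -> (t -> t)) -> (e -> (e -> t))) applied to ((e -> (t -> t)) -> (t -> t)) yields (e -> (e -> t)).

(e -> (e -> t))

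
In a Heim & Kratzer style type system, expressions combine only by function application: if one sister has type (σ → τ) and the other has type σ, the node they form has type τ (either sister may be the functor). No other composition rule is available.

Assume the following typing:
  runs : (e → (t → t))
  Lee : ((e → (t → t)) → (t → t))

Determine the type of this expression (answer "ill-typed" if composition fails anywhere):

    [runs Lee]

(t → t)

[runs Lee]: Lee is ((e → (t → t)) → (t → t)), runs is (e → (t → t)); result (t → t).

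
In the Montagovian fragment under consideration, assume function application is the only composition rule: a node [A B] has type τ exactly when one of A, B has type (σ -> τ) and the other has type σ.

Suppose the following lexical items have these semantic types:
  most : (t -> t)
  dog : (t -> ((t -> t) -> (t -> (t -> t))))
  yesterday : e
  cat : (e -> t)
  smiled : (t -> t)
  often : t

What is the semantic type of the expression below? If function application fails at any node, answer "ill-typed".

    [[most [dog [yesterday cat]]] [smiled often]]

(t -> t)

[yesterday cat]: cat is (e -> t), yesterday is e; result t.
[dog [yesterday cat]]: dog is (t -> ((t -> t) -> (t -> (t -> t)))), [yesterday cat] is t; result ((t -> t) -> (t -> (t -> t))).
[most [dog [yesterday cat]]]: [dog [yesterday cat]] is ((t -> t) -> (t -> (t -> t))), most is (t -> t); result (t -> (t -> t)).
[smiled often]: smiled is (t -> t), often is t; result t.
[[most [dog [yesterday cat]]] [smiled often]]: [most [dog [yesterday cat]]] is (t -> (t -> t)), [smiled often] is t; result (t -> t).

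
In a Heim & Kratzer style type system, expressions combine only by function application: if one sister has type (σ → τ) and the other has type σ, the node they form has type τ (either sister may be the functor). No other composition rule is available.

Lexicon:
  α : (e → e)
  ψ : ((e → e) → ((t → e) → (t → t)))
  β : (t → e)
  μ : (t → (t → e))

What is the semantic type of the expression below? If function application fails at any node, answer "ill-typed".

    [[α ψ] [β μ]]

ill-typed

[α ψ] — ψ of type ((e → e) → ((t → e) → (t → t))) combines with α of type (e → e): type ((t → e) → (t → t)).
[β μ]: (t → e) with (t → (t → e)) — neither is a function whose domain matches the other; composition fails here.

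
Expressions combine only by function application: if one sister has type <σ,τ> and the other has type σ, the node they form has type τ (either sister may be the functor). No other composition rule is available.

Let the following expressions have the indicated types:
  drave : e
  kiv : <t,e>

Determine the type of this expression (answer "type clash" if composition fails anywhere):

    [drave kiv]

type clash

[drave kiv]: e and <t,e> cannot combine by function application — type clash.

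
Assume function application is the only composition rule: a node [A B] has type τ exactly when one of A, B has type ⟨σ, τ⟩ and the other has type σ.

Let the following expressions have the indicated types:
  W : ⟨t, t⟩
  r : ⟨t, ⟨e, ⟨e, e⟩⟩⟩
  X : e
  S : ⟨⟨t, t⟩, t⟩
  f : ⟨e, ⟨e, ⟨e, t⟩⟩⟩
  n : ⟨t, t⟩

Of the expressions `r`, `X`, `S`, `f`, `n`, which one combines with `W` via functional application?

r : ⟨t, ⟨e, ⟨e, e⟩⟩⟩ — W needs t; r needs t; neither fits.
X : e — W needs t; X needs nothing (atomic); neither fits.
S — combines: S : ⟨⟨t, t⟩, t⟩ takes W : ⟨t, t⟩ as argument, giving t.
f : ⟨e, ⟨e, ⟨e, t⟩⟩⟩ — W needs t; f needs e; neither fits.
n : ⟨t, t⟩ — W needs t; n needs t; neither fits.

S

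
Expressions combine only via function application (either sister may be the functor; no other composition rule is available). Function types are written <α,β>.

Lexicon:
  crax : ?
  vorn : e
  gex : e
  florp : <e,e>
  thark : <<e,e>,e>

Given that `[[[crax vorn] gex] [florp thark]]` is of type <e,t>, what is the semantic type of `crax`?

[[[crax vorn] gex] [florp thark]] is required to be <e,t>. [florp thark] : e cannot yield <e,t> as functor, so [[crax vorn] gex] : <e,<e,t>>.
[[crax vorn] gex] is required to be <e,<e,t>>. gex : e cannot yield <e,<e,t>> as functor, so [crax vorn] : <e,<e,<e,t>>>.
[crax vorn] is required to be <e,<e,<e,t>>>. vorn : e cannot yield <e,<e,<e,t>>> as functor, so crax : <e,<e,<e,<e,t>>>>.

<e,<e,<e,<e,t>>>>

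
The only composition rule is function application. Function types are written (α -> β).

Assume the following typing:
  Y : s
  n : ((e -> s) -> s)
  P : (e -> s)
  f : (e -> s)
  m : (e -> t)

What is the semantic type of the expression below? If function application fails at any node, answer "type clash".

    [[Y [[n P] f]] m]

[n P]: n is ((e -> s) -> s), P is (e -> s); result s.
[[n P] f]: s and (e -> s) cannot combine by function application — type clash.

type clash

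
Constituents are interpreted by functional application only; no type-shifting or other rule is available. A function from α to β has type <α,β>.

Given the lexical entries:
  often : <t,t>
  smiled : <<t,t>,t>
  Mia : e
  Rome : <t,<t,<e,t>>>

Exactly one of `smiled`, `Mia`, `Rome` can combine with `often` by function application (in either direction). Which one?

smiled — combines: smiled : <<t,t>,t> takes often : <t,t> as argument, giving t.
Mia : e — often needs t; Mia needs nothing (atomic); neither fits.
Rome : <t,<t,<e,t>>> — often needs t; Rome needs t; neither fits.

smiled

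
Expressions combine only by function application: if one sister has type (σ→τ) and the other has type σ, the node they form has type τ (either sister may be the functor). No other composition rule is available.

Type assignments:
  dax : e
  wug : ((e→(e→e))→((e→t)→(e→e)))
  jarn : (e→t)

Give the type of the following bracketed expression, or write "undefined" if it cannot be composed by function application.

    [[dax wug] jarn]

[dax wug]: e and ((e→(e→e))→((e→t)→(e→e))) cannot combine by function application — type clash.

undefined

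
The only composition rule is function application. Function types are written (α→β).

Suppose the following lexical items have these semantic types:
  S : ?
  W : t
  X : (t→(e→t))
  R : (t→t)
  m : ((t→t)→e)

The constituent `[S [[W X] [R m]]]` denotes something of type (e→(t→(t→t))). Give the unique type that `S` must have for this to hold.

[S [[W X] [R m]]] is required to be (e→(t→(t→t))). [[W X] [R m]] : t cannot yield (e→(t→(t→t))) as functor, so S : (t→(e→(t→(t→t)))).

(t→(e→(t→(t→t))))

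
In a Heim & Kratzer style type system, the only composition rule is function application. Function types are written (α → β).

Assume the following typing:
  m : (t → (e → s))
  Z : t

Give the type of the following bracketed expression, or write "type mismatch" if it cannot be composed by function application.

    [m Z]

(e → s)

At [m Z], m : (t → (e → s)) takes Z : t, giving (e → s).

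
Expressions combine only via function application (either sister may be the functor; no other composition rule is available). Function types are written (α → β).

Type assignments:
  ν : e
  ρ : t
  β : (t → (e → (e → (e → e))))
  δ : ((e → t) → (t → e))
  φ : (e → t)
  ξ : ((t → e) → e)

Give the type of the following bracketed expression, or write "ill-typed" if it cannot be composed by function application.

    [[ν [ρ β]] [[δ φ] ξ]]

(e → e)

At [ρ β], β : (t → (e → (e → (e → e)))) takes ρ : t, giving (e → (e → (e → e))).
At [ν [ρ β]], [ρ β] : (e → (e → (e → e))) takes ν : e, giving (e → (e → e)).
At [δ φ], δ : ((e → t) → (t → e)) takes φ : (e → t), giving (t → e).
At [[δ φ] ξ], ξ : ((t → e) → e) takes [δ φ] : (t → e), giving e.
At [[ν [ρ β]] [[δ φ] ξ]], [ν [ρ β]] : (e → (e → e)) takes [[δ φ] ξ] : e, giving (e → e).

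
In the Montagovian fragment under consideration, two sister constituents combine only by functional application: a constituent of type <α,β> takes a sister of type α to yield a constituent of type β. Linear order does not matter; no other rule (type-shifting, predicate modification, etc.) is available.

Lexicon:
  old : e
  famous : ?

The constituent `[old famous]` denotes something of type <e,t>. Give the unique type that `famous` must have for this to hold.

At [old famous] (required: <e,t>): old is e, which is not a function with range <e,t>; hence famous is the functor — type <e,<e,t>>.

<e,<e,t>>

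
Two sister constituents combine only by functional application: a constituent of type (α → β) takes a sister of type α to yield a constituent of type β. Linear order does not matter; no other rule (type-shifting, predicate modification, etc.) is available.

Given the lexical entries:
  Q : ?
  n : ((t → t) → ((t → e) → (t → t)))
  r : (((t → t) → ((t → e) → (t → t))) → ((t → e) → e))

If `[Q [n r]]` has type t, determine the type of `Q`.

[Q [n r]] must have type t. The sister [n r] has type ((t → e) → e); that is not a function onto t, so Q must be the functor, of type (((t → e) → e) → t).

(((t → e) → e) → t)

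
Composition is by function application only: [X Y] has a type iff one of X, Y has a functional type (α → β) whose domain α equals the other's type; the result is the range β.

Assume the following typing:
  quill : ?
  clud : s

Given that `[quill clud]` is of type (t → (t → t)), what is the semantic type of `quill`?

(s → (t → (t → t)))

For [quill clud] to have type (t → (t → t)) with clud of type s, quill must be the function: quill : (s → (t → (t → t))).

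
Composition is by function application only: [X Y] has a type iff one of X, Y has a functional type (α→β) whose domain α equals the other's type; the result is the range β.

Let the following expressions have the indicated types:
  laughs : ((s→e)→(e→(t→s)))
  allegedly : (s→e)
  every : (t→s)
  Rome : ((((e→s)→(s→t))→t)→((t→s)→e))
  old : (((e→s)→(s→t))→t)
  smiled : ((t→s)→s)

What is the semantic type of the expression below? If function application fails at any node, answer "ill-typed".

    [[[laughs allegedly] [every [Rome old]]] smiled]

[laughs allegedly]: laughs is ((s→e)→(e→(t→s))), allegedly is (s→e); result (e→(t→s)).
[Rome old]: Rome is ((((e→s)→(s→t))→t)→((t→s)→e)), old is (((e→s)→(s→t))→t); result ((t→s)→e).
[every [Rome old]]: [Rome old] is ((t→s)→e), every is (t→s); result e.
[[laughs allegedly] [every [Rome old]]]: [laughs allegedly] is (e→(t→s)), [every [Rome old]] is e; result (t→s).
[[[laughs allegedly] [every [Rome old]]] smiled]: smiled is ((t→s)→s), [[laughs allegedly] [every [Rome old]]] is (t→s); result s.

s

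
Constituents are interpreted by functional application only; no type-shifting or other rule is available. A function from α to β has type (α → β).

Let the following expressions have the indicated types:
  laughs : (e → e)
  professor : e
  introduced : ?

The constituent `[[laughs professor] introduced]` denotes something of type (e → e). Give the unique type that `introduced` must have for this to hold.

At [[laughs professor] introduced] (required: (e → e)): [laughs professor] is e, which is not a function with range (e → e); hence introduced is the functor — type (e → (e → e)).

(e → (e → e))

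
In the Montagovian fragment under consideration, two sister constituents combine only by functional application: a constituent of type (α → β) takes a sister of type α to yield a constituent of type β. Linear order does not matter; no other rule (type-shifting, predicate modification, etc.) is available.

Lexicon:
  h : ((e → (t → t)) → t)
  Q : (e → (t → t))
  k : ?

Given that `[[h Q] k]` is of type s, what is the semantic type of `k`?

(t → s)

[[h Q] k] is required to be s. [h Q] : t cannot yield s as functor, so k : (t → s).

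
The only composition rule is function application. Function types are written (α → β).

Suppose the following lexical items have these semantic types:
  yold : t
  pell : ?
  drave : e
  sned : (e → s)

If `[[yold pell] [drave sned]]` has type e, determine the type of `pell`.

(t → (s → e))

[[yold pell] [drave sned]] is required to be e. [drave sned] : s cannot yield e as functor, so [yold pell] : (s → e).
[yold pell] is required to be (s → e). yold : t cannot yield (s → e) as functor, so pell : (t → (s → e)).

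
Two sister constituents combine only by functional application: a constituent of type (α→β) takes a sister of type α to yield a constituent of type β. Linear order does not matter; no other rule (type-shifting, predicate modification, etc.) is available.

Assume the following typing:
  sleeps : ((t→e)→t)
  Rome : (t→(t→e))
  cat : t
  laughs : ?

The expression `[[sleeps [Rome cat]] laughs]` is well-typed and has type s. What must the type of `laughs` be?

At [[sleeps [Rome cat]] laughs] (required: s): [sleeps [Rome cat]] is t, which is not a function with range s; hence laughs is the functor — type (t→s).

(t→s)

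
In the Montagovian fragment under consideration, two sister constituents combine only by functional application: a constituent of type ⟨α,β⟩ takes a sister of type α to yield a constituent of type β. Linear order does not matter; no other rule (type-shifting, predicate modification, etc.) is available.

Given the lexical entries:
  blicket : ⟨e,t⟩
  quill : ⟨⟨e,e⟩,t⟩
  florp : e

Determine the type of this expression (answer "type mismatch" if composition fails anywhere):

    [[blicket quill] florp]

type mismatch

[blicket quill]: ⟨e,t⟩ with ⟨⟨e,e⟩,t⟩ — neither is a function whose domain matches the other; composition fails here.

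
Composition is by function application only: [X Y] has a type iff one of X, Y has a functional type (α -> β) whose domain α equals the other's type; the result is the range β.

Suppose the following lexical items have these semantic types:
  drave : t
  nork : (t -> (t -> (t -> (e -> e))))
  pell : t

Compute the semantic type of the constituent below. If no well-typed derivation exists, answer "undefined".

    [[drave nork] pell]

(t -> (e -> e))

At [drave nork], nork : (t -> (t -> (t -> (e -> e)))) takes drave : t, giving (t -> (t -> (e -> e))).
At [[drave nork] pell], [drave nork] : (t -> (t -> (e -> e))) takes pell : t, giving (t -> (e -> e)).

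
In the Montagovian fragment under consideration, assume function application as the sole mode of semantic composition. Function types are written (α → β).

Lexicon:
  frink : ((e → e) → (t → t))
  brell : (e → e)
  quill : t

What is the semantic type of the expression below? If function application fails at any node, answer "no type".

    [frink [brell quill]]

[brell quill]: (e → e) with t — neither is a function whose domain matches the other; composition fails here.

no type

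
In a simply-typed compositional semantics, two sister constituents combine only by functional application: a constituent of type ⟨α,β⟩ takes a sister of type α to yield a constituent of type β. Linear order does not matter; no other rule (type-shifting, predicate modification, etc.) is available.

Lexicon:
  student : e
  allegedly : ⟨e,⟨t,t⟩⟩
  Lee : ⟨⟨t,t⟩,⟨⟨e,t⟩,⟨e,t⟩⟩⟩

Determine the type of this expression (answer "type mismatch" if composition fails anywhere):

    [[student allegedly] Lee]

[student allegedly]: functor allegedly : ⟨e,⟨t,t⟩⟩, argument student : e; result ⟨t,t⟩.
[[student allegedly] Lee]: functor Lee : ⟨⟨t,t⟩,⟨⟨e,t⟩,⟨e,t⟩⟩⟩, argument [student allegedly] : ⟨t,t⟩; result ⟨⟨e,t⟩,⟨e,t⟩⟩.

⟨⟨e,t⟩,⟨e,t⟩⟩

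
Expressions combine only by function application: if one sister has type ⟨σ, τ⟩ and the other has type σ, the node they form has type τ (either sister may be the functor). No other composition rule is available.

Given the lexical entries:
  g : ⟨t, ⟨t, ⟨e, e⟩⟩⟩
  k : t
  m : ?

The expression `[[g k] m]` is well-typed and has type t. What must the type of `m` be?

At [[g k] m] (required: t): [g k] is ⟨t, ⟨e, e⟩⟩, which is not a function with range t; hence m is the functor — type ⟨⟨t, ⟨e, e⟩⟩, t⟩.

⟨⟨t, ⟨e, e⟩⟩, t⟩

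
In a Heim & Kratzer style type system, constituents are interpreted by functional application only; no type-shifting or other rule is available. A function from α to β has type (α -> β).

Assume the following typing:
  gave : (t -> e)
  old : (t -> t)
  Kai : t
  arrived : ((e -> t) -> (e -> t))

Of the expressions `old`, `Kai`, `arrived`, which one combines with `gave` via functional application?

Kai

old : (t -> t) — no; gave wants t, and old wants t.
Kai — combines: gave : (t -> e) takes Kai : t as argument, giving e.
arrived : ((e -> t) -> (e -> t)) — no; gave wants t, and arrived wants (e -> t).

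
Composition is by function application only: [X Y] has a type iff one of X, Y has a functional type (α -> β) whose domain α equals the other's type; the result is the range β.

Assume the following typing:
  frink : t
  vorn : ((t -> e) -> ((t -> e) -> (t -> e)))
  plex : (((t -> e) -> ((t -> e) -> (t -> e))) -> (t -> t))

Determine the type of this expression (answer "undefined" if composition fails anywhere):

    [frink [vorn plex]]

[vorn plex]: functor plex : (((t -> e) -> ((t -> e) -> (t -> e))) -> (t -> t)), argument vorn : ((t -> e) -> ((t -> e) -> (t -> e))); result (t -> t).
[frink [vorn plex]]: functor [vorn plex] : (t -> t), argument frink : t; result t.

t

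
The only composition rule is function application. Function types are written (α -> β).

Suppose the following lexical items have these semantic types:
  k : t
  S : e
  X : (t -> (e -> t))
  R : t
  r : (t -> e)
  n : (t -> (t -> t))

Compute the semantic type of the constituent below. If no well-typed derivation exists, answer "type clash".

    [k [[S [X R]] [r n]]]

type clash

[X R]: X is (t -> (e -> t)), R is t; result (e -> t).
[S [X R]]: [X R] is (e -> t), S is e; result t.
At [r n]: neither (t -> e) nor (t -> (t -> t)) can take the other as argument; the node is ill-typed.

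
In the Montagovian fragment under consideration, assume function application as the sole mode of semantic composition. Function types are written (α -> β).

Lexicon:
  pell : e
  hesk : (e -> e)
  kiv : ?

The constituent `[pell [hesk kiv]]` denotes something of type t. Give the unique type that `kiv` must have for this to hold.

((e -> e) -> (e -> t))

For [pell [hesk kiv]] to have type t with pell of type e, [hesk kiv] must be the function: [hesk kiv] : (e -> t).
For [hesk kiv] to have type (e -> t) with hesk of type (e -> e), kiv must be the function: kiv : ((e -> e) -> (e -> t)).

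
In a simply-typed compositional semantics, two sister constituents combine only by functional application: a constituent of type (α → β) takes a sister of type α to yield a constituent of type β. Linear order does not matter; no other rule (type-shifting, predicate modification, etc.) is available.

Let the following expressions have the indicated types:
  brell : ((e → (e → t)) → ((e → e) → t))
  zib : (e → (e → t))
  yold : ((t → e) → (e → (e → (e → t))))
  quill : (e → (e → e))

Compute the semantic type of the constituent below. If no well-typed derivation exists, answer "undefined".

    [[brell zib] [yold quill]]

[brell zib]: brell is ((e → (e → t)) → ((e → e) → t)), zib is (e → (e → t)); result ((e → e) → t).
[yold quill]: ((t → e) → (e → (e → (e → t)))) with (e → (e → e)) — neither is a function whose domain matches the other; composition fails here.

undefined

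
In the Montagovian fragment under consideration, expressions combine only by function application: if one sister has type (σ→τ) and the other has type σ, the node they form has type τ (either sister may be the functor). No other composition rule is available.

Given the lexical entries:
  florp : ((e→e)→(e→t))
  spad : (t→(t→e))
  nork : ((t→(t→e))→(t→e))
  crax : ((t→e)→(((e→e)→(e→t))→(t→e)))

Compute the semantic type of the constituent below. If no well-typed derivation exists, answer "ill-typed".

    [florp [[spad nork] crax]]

[spad nork]: nork is ((t→(t→e))→(t→e)), spad is (t→(t→e)); result (t→e).
[[spad nork] crax]: crax is ((t→e)→(((e→e)→(e→t))→(t→e))), [spad nork] is (t→e); result (((e→e)→(e→t))→(t→e)).
[florp [[spad nork] crax]]: [[spad nork] crax] is (((e→e)→(e→t))→(t→e)), florp is ((e→e)→(e→t)); result (t→e).

(t→e)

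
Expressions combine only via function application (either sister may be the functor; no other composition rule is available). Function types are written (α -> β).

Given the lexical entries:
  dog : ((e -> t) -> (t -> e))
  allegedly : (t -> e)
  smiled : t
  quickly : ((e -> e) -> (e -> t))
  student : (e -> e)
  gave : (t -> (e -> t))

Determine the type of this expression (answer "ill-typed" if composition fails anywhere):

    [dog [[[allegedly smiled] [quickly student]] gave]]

[allegedly smiled]: allegedly is (t -> e), smiled is t; result e.
[quickly student]: quickly is ((e -> e) -> (e -> t)), student is (e -> e); result (e -> t).
[[allegedly smiled] [quickly student]]: [quickly student] is (e -> t), [allegedly smiled] is e; result t.
[[[allegedly smiled] [quickly student]] gave]: gave is (t -> (e -> t)), [[allegedly smiled] [quickly student]] is t; result (e -> t).
[dog [[[allegedly smiled] [quickly student]] gave]]: dog is ((e -> t) -> (t -> e)), [[[allegedly smiled] [quickly student]] gave] is (e -> t); result (t -> e).

(t -> e)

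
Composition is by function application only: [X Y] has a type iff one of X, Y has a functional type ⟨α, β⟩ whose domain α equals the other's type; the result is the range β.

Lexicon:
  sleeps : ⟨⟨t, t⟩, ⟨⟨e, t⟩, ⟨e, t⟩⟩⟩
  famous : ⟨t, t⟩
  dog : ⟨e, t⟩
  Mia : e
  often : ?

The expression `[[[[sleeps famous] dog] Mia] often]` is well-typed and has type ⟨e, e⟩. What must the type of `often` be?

At [[[[sleeps famous] dog] Mia] often] (required: ⟨e, e⟩): [[[sleeps famous] dog] Mia] is t, which is not a function with range ⟨e, e⟩; hence often is the functor — type ⟨t, ⟨e, e⟩⟩.

⟨t, ⟨e, e⟩⟩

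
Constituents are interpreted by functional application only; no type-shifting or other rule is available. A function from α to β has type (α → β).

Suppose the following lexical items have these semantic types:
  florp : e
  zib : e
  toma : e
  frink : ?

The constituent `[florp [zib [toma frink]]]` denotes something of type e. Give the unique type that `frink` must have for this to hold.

[florp [zib [toma frink]]] is required to be e. florp : e cannot yield e as functor, so [zib [toma frink]] : (e → e).
[zib [toma frink]] is required to be (e → e). zib : e cannot yield (e → e) as functor, so [toma frink] : (e → (e → e)).
[toma frink] is required to be (e → (e → e)). toma : e cannot yield (e → (e → e)) as functor, so frink : (e → (e → (e → e))).

(e → (e → (e → e)))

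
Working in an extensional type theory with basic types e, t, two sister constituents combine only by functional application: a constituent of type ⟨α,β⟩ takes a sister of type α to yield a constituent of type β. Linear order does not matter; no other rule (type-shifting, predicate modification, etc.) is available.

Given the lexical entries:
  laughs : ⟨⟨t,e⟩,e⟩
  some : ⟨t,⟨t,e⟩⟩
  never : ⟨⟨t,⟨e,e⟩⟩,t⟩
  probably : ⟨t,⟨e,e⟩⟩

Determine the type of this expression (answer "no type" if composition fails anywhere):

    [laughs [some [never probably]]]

[never probably]: functor never : ⟨⟨t,⟨e,e⟩⟩,t⟩, argument probably : ⟨t,⟨e,e⟩⟩; result t.
[some [never probably]]: functor some : ⟨t,⟨t,e⟩⟩, argument [never probably] : t; result ⟨t,e⟩.
[laughs [some [never probably]]]: functor laughs : ⟨⟨t,e⟩,e⟩, argument [some [never probably]] : ⟨t,e⟩; result e.

e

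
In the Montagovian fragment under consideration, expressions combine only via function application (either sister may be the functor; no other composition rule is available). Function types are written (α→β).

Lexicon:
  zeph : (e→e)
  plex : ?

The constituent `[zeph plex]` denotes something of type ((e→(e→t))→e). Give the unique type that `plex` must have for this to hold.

((e→e)→((e→(e→t))→e))

At [zeph plex] (required: ((e→(e→t))→e)): zeph is (e→e), which is not a function with range ((e→(e→t))→e); hence plex is the functor — type ((e→e)→((e→(e→t))→e)).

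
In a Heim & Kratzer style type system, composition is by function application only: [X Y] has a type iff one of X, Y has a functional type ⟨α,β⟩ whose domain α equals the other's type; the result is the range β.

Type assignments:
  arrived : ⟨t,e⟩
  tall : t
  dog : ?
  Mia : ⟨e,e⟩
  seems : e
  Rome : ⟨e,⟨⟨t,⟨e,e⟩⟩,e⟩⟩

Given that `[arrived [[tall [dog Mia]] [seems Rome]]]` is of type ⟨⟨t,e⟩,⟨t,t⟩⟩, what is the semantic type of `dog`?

[arrived [[tall [dog Mia]] [seems Rome]]] is required to be ⟨⟨t,e⟩,⟨t,t⟩⟩. arrived : ⟨t,e⟩ cannot yield ⟨⟨t,e⟩,⟨t,t⟩⟩ as functor, so [[tall [dog Mia]] [seems Rome]] : ⟨⟨t,e⟩,⟨⟨t,e⟩,⟨t,t⟩⟩⟩.
[[tall [dog Mia]] [seems Rome]] is required to be ⟨⟨t,e⟩,⟨⟨t,e⟩,⟨t,t⟩⟩⟩. [seems Rome] : ⟨⟨t,⟨e,e⟩⟩,e⟩ cannot yield ⟨⟨t,e⟩,⟨⟨t,e⟩,⟨t,t⟩⟩⟩ as functor, so [tall [dog Mia]] : ⟨⟨⟨t,⟨e,e⟩⟩,e⟩,⟨⟨t,e⟩,⟨⟨t,e⟩,⟨t,t⟩⟩⟩⟩.
[tall [dog Mia]] is required to be ⟨⟨⟨t,⟨e,e⟩⟩,e⟩,⟨⟨t,e⟩,⟨⟨t,e⟩,⟨t,t⟩⟩⟩⟩. tall : t cannot yield ⟨⟨⟨t,⟨e,e⟩⟩,e⟩,⟨⟨t,e⟩,⟨⟨t,e⟩,⟨t,t⟩⟩⟩⟩ as functor, so [dog Mia] : ⟨t,⟨⟨⟨t,⟨e,e⟩⟩,e⟩,⟨⟨t,e⟩,⟨⟨t,e⟩,⟨t,t⟩⟩⟩⟩⟩.
[dog Mia] is required to be ⟨t,⟨⟨⟨t,⟨e,e⟩⟩,e⟩,⟨⟨t,e⟩,⟨⟨t,e⟩,⟨t,t⟩⟩⟩⟩⟩. Mia : ⟨e,e⟩ cannot yield ⟨t,⟨⟨⟨t,⟨e,e⟩⟩,e⟩,⟨⟨t,e⟩,⟨⟨t,e⟩,⟨t,t⟩⟩⟩⟩⟩ as functor, so dog : ⟨⟨e,e⟩,⟨t,⟨⟨⟨t,⟨e,e⟩⟩,e⟩,⟨⟨t,e⟩,⟨⟨t,e⟩,⟨t,t⟩⟩⟩⟩⟩⟩.

⟨⟨e,e⟩,⟨t,⟨⟨⟨t,⟨e,e⟩⟩,e⟩,⟨⟨t,e⟩,⟨⟨t,e⟩,⟨t,t⟩⟩⟩⟩⟩⟩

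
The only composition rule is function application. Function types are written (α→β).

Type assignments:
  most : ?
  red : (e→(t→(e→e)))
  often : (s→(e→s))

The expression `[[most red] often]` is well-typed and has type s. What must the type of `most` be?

[[most red] often] is required to be s. often : (s→(e→s)) cannot yield s as functor, so [most red] : ((s→(e→s))→s).
[most red] is required to be ((s→(e→s))→s). red : (e→(t→(e→e))) cannot yield ((s→(e→s))→s) as functor, so most : ((e→(t→(e→e)))→((s→(e→s))→s)).

((e→(t→(e→e)))→((s→(e→s))→s))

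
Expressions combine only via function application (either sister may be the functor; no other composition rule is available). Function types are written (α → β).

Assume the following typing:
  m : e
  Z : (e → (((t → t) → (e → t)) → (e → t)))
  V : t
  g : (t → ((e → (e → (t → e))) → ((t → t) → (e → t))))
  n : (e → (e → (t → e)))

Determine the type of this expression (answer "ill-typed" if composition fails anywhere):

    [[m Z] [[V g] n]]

At [m Z], Z : (e → (((t → t) → (e → t)) → (e → t))) takes m : e, giving (((t → t) → (e → t)) → (e → t)).
At [V g], g : (t → ((e → (e → (t → e))) → ((t → t) → (e → t)))) takes V : t, giving ((e → (e → (t → e))) → ((t → t) → (e → t))).
At [[V g] n], [V g] : ((e → (e → (t → e))) → ((t → t) → (e → t))) takes n : (e → (e → (t → e))), giving ((t → t) → (e → t)).
At [[m Z] [[V g] n]], [m Z] : (((t → t) → (e → t)) → (e → t)) takes [[V g] n] : ((t → t) → (e → t)), giving (e → t).

(e → t)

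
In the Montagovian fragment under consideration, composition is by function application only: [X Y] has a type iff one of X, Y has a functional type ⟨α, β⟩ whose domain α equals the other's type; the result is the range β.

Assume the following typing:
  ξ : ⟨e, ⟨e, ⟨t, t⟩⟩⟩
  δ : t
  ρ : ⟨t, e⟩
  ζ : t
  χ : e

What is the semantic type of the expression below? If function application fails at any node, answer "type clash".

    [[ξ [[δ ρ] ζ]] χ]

At [δ ρ], ρ : ⟨t, e⟩ takes δ : t, giving e.
[[δ ρ] ζ]: e and t cannot combine by function application — type clash.

type clash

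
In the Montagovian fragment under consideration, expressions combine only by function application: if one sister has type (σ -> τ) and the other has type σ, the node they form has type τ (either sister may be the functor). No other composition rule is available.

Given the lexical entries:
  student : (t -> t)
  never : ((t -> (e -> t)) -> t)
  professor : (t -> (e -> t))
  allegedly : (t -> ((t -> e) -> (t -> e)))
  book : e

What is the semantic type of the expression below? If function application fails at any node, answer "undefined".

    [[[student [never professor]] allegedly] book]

undefined

[never professor]: functor never : ((t -> (e -> t)) -> t), argument professor : (t -> (e -> t)); result t.
[student [never professor]]: functor student : (t -> t), argument [never professor] : t; result t.
[[student [never professor]] allegedly]: functor allegedly : (t -> ((t -> e) -> (t -> e))), argument [student [never professor]] : t; result ((t -> e) -> (t -> e)).
[[[student [never professor]] allegedly] book]: ((t -> e) -> (t -> e)) and e cannot combine by function application — type clash.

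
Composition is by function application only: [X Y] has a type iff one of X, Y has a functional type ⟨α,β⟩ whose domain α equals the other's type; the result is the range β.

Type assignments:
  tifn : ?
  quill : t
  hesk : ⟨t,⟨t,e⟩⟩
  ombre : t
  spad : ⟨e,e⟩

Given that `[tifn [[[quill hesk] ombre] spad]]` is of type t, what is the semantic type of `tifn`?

[tifn [[[quill hesk] ombre] spad]] must have type t. The sister [[[quill hesk] ombre] spad] has type e; that is not a function onto t, so tifn must be the functor, of type ⟨e,t⟩.

⟨e,t⟩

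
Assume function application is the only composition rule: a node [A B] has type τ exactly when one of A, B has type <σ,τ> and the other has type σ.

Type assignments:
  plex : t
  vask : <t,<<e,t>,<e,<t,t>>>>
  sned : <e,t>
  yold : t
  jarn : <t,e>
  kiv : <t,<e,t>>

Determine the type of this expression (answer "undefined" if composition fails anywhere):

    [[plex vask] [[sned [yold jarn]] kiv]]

<e,<t,t>>

[plex vask]: vask is <t,<<e,t>,<e,<t,t>>>>, plex is t; result <<e,t>,<e,<t,t>>>.
[yold jarn]: jarn is <t,e>, yold is t; result e.
[sned [yold jarn]]: sned is <e,t>, [yold jarn] is e; result t.
[[sned [yold jarn]] kiv]: kiv is <t,<e,t>>, [sned [yold jarn]] is t; result <e,t>.
[[plex vask] [[sned [yold jarn]] kiv]]: [plex vask] is <<e,t>,<e,<t,t>>>, [[sned [yold jarn]] kiv] is <e,t>; result <e,<t,t>>.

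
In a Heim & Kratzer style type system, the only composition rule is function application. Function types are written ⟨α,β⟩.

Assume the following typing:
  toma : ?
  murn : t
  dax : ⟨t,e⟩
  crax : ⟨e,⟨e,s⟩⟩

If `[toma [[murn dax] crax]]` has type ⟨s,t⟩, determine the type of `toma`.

[toma [[murn dax] crax]] is required to be ⟨s,t⟩. [[murn dax] crax] : ⟨e,s⟩ cannot yield ⟨s,t⟩ as functor, so toma : ⟨⟨e,s⟩,⟨s,t⟩⟩.

⟨⟨e,s⟩,⟨s,t⟩⟩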